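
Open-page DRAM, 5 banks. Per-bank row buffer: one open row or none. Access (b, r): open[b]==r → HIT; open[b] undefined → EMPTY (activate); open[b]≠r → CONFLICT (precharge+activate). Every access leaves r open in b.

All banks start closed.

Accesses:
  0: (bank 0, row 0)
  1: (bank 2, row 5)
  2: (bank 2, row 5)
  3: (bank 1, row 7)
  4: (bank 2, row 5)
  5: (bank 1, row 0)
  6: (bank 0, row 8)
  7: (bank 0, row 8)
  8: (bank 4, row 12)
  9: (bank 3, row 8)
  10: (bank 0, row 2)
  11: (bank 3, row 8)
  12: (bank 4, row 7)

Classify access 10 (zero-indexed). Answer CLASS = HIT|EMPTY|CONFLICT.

CLASS = CONFLICT

  [0] b0 r0: no row ⇒ E
  [1] b2 r5: no row ⇒ E
  [2] b2 r5: had r5 ⇒ H
  [3] b1 r7: no row ⇒ E
  [4] b2 r5: had r5 ⇒ H
  [5] b1 r0: had r7 ⇒ C
  [6] b0 r8: had r0 ⇒ C
  [7] b0 r8: had r8 ⇒ H
  [8] b4 r12: no row ⇒ E
  [9] b3 r8: no row ⇒ E
  [10] b0 r2: had r8 ⇒ C
  [11] b3 r8: had r8 ⇒ H
  [12] b4 r7: had r12 ⇒ C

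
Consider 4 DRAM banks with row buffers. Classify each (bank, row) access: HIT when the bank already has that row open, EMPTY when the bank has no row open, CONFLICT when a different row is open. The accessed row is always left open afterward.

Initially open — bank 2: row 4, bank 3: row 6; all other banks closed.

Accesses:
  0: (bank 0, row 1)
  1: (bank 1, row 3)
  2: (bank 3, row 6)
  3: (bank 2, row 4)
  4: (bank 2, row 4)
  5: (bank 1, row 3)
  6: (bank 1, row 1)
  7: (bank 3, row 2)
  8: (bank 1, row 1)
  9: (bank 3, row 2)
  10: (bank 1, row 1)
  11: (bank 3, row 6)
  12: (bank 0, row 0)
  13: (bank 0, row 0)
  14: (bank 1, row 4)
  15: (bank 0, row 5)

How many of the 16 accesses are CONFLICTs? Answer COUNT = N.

COUNT = 6

#0 (0,1) E
#1 (1,3) E
#2 (3,6) H  (was 6)
#3 (2,4) H  (was 4)
#4 (2,4) H  (was 4)
#5 (1,3) H  (was 3)
#6 (1,1) C  (was 3)
#7 (3,2) C  (was 6)
#8 (1,1) H  (was 1)
#9 (3,2) H  (was 2)
#10 (1,1) H  (was 1)
#11 (3,6) C  (was 2)
#12 (0,0) C  (was 1)
#13 (0,0) H  (was 0)
#14 (1,4) C  (was 1)
#15 (0,5) C  (was 0)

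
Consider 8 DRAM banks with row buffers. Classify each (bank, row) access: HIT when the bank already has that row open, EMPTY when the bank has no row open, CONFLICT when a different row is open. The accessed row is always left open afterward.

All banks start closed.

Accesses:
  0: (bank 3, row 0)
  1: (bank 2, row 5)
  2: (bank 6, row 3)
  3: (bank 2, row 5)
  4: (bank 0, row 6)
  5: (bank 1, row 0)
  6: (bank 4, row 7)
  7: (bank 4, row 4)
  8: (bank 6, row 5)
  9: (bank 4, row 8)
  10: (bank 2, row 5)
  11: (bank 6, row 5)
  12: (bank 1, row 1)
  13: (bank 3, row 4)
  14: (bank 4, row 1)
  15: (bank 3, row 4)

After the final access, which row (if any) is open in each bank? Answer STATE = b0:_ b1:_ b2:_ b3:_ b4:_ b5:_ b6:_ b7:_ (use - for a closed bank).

0: bank 3 row 0 — prev None → EMPTY
1: bank 2 row 5 — prev None → EMPTY
2: bank 6 row 3 — prev None → EMPTY
3: bank 2 row 5 — prev 5 → HIT
4: bank 0 row 6 — prev None → EMPTY
5: bank 1 row 0 — prev None → EMPTY
6: bank 4 row 7 — prev None → EMPTY
7: bank 4 row 4 — prev 7 → CONFLICT
8: bank 6 row 5 — prev 3 → CONFLICT
9: bank 4 row 8 — prev 4 → CONFLICT
10: bank 2 row 5 — prev 5 → HIT
11: bank 6 row 5 — prev 5 → HIT
12: bank 1 row 1 — prev 0 → CONFLICT
13: bank 3 row 4 — prev 0 → CONFLICT
14: bank 4 row 1 — prev 8 → CONFLICT
15: bank 3 row 4 — prev 4 → HIT

STATE = b0:6 b1:1 b2:5 b3:4 b4:1 b5:- b6:5 b7:-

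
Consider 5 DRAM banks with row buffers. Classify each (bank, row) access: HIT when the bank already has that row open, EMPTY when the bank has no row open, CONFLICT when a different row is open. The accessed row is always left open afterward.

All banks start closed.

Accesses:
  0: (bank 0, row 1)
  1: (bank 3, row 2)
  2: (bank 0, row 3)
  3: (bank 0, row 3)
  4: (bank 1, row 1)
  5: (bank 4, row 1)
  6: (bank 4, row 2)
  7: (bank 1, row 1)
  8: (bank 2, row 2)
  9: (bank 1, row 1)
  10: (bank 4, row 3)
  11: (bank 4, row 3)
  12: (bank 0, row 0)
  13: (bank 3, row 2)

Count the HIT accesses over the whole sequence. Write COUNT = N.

0: bank 0 row 1 — prev None → EMPTY
1: bank 3 row 2 — prev None → EMPTY
2: bank 0 row 3 — prev 1 → CONFLICT
3: bank 0 row 3 — prev 3 → HIT
4: bank 1 row 1 — prev None → EMPTY
5: bank 4 row 1 — prev None → EMPTY
6: bank 4 row 2 — prev 1 → CONFLICT
7: bank 1 row 1 — prev 1 → HIT
8: bank 2 row 2 — prev None → EMPTY
9: bank 1 row 1 — prev 1 → HIT
10: bank 4 row 3 — prev 2 → CONFLICT
11: bank 4 row 3 — prev 3 → HIT
12: bank 0 row 0 — prev 3 → CONFLICT
13: bank 3 row 2 — prev 2 → HIT

COUNT = 5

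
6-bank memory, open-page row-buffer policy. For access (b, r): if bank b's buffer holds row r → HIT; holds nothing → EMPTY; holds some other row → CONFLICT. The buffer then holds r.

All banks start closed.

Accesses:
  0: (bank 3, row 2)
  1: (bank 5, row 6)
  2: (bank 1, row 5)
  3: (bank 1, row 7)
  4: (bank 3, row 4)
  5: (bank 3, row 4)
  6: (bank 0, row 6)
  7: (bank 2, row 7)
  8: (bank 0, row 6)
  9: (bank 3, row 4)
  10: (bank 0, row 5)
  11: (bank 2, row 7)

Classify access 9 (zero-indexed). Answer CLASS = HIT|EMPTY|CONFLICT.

  [0] b3 r2: no row ⇒ E
  [1] b5 r6: no row ⇒ E
  [2] b1 r5: no row ⇒ E
  [3] b1 r7: had r5 ⇒ C
  [4] b3 r4: had r2 ⇒ C
  [5] b3 r4: had r4 ⇒ H
  [6] b0 r6: no row ⇒ E
  [7] b2 r7: no row ⇒ E
  [8] b0 r6: had r6 ⇒ H
  [9] b3 r4: had r4 ⇒ H
  [10] b0 r5: had r6 ⇒ C
  [11] b2 r7: had r7 ⇒ H

CLASS = HIT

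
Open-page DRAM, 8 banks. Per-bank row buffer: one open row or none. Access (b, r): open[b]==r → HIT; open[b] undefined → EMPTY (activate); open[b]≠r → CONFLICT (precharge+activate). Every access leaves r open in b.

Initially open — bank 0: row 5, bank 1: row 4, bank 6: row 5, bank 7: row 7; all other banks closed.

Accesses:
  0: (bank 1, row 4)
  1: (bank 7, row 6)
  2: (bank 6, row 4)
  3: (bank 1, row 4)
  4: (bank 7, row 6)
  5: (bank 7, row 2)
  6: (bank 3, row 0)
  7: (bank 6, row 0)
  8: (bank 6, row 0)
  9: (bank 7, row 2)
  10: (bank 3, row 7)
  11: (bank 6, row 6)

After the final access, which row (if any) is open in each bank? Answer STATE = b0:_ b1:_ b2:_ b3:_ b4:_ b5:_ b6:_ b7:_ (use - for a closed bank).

#0 (1,4) H  (was 4)
#1 (7,6) C  (was 7)
#2 (6,4) C  (was 5)
#3 (1,4) H  (was 4)
#4 (7,6) H  (was 6)
#5 (7,2) C  (was 6)
#6 (3,0) E
#7 (6,0) C  (was 4)
#8 (6,0) H  (was 0)
#9 (7,2) H  (was 2)
#10 (3,7) C  (was 0)
#11 (6,6) C  (was 0)

STATE = b0:5 b1:4 b2:- b3:7 b4:- b5:- b6:6 b7:2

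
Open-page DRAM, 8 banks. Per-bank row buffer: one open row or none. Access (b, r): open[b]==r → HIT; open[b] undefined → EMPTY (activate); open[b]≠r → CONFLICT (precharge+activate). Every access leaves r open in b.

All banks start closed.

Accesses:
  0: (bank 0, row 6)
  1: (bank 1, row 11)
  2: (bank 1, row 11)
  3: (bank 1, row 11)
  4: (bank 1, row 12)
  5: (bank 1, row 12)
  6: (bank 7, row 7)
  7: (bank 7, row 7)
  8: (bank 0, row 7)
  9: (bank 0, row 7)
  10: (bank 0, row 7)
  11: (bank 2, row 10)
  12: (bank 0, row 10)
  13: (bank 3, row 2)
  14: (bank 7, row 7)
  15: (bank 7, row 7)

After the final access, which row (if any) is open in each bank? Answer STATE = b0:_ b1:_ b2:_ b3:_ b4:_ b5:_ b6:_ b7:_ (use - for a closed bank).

0: bank 0 row 6 — prev None → EMPTY
1: bank 1 row 11 — prev None → EMPTY
2: bank 1 row 11 — prev 11 → HIT
3: bank 1 row 11 — prev 11 → HIT
4: bank 1 row 12 — prev 11 → CONFLICT
5: bank 1 row 12 — prev 12 → HIT
6: bank 7 row 7 — prev None → EMPTY
7: bank 7 row 7 — prev 7 → HIT
8: bank 0 row 7 — prev 6 → CONFLICT
9: bank 0 row 7 — prev 7 → HIT
10: bank 0 row 7 — prev 7 → HIT
11: bank 2 row 10 — prev None → EMPTY
12: bank 0 row 10 — prev 7 → CONFLICT
13: bank 3 row 2 — prev None → EMPTY
14: bank 7 row 7 — prev 7 → HIT
15: bank 7 row 7 — prev 7 → HIT

STATE = b0:10 b1:12 b2:10 b3:2 b4:- b5:- b6:- b7:7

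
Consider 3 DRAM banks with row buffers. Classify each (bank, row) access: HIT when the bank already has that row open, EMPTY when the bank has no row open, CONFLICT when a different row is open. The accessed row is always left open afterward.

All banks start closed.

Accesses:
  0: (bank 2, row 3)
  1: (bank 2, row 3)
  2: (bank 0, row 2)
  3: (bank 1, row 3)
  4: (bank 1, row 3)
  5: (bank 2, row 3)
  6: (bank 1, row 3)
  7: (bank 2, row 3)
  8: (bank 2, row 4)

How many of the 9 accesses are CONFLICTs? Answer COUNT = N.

step 0: bank2 None->3 [EMPTY]
step 1: bank2 3->3 [HIT]
step 2: bank0 None->2 [EMPTY]
step 3: bank1 None->3 [EMPTY]
step 4: bank1 3->3 [HIT]
step 5: bank2 3->3 [HIT]
step 6: bank1 3->3 [HIT]
step 7: bank2 3->3 [HIT]
step 8: bank2 3->4 [CONFLICT]

COUNT = 1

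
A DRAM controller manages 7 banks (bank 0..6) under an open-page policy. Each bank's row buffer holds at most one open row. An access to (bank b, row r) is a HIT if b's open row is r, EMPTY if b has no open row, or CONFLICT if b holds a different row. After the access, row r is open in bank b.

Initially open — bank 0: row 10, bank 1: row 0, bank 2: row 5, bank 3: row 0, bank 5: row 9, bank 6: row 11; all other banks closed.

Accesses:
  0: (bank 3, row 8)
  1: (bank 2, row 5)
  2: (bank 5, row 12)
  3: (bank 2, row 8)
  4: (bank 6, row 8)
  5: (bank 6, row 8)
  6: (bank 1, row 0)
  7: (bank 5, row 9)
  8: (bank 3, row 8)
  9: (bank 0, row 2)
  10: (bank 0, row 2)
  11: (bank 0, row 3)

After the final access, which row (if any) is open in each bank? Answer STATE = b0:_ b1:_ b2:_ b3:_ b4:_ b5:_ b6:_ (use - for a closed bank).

#0 (3,8) C  (was 0)
#1 (2,5) H  (was 5)
#2 (5,12) C  (was 9)
#3 (2,8) C  (was 5)
#4 (6,8) C  (was 11)
#5 (6,8) H  (was 8)
#6 (1,0) H  (was 0)
#7 (5,9) C  (was 12)
#8 (3,8) H  (was 8)
#9 (0,2) C  (was 10)
#10 (0,2) H  (was 2)
#11 (0,3) C  (was 2)

STATE = b0:3 b1:0 b2:8 b3:8 b4:- b5:9 b6:8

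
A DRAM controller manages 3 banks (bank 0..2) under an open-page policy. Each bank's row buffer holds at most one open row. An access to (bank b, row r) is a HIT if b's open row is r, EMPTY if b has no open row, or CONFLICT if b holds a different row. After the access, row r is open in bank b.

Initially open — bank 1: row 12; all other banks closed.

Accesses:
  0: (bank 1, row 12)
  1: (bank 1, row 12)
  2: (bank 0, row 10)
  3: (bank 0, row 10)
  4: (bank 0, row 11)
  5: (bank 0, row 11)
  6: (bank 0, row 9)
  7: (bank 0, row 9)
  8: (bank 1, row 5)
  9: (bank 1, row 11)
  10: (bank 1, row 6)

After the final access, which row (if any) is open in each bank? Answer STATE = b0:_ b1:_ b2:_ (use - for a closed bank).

  [0] b1 r12: had r12 ⇒ H
  [1] b1 r12: had r12 ⇒ H
  [2] b0 r10: no row ⇒ E
  [3] b0 r10: had r10 ⇒ H
  [4] b0 r11: had r10 ⇒ C
  [5] b0 r11: had r11 ⇒ H
  [6] b0 r9: had r11 ⇒ C
  [7] b0 r9: had r9 ⇒ H
  [8] b1 r5: had r12 ⇒ C
  [9] b1 r11: had r5 ⇒ C
  [10] b1 r6: had r11 ⇒ C

STATE = b0:9 b1:6 b2:-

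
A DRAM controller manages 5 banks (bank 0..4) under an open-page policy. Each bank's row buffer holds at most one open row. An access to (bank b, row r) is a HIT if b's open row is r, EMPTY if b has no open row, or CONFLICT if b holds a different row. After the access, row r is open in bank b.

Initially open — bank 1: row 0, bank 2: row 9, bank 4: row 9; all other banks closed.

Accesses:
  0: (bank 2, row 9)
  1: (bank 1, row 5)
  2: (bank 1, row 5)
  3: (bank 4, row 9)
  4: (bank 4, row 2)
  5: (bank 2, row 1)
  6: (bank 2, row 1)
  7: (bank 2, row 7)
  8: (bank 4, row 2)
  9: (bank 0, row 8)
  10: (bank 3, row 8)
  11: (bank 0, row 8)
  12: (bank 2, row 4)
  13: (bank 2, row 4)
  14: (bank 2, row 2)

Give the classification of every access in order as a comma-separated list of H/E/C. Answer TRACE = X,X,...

TRACE = H,C,H,H,C,C,H,C,H,E,E,H,C,H,C

step 0: bank2 9->9 [HIT]
step 1: bank1 0->5 [CONFLICT]
step 2: bank1 5->5 [HIT]
step 3: bank4 9->9 [HIT]
step 4: bank4 9->2 [CONFLICT]
step 5: bank2 9->1 [CONFLICT]
step 6: bank2 1->1 [HIT]
step 7: bank2 1->7 [CONFLICT]
step 8: bank4 2->2 [HIT]
step 9: bank0 None->8 [EMPTY]
step 10: bank3 None->8 [EMPTY]
step 11: bank0 8->8 [HIT]
step 12: bank2 7->4 [CONFLICT]
step 13: bank2 4->4 [HIT]
step 14: bank2 4->2 [CONFLICT]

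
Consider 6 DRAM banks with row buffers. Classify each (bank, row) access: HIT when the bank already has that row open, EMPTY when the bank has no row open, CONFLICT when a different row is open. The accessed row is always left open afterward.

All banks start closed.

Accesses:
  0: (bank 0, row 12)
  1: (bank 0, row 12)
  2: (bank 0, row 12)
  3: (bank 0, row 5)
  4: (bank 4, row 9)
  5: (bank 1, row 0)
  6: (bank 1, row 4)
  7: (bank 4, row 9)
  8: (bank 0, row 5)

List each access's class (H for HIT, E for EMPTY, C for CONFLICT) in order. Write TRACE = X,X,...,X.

TRACE = E,H,H,C,E,E,C,H,H

#0 (0,12) E
#1 (0,12) H  (was 12)
#2 (0,12) H  (was 12)
#3 (0,5) C  (was 12)
#4 (4,9) E
#5 (1,0) E
#6 (1,4) C  (was 0)
#7 (4,9) H  (was 9)
#8 (0,5) H  (was 5)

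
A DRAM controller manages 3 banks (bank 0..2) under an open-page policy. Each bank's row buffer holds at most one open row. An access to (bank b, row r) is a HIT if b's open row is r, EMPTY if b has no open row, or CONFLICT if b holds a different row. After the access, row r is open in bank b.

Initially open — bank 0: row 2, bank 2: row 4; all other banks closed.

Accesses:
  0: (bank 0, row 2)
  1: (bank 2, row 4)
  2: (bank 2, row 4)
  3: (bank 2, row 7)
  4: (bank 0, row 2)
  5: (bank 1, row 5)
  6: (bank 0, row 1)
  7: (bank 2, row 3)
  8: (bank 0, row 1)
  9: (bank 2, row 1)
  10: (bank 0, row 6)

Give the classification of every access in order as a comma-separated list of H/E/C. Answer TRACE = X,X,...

#0 (0,2) H  (was 2)
#1 (2,4) H  (was 4)
#2 (2,4) H  (was 4)
#3 (2,7) C  (was 4)
#4 (0,2) H  (was 2)
#5 (1,5) E
#6 (0,1) C  (was 2)
#7 (2,3) C  (was 7)
#8 (0,1) H  (was 1)
#9 (2,1) C  (was 3)
#10 (0,6) C  (was 1)

TRACE = H,H,H,C,H,E,C,C,H,C,C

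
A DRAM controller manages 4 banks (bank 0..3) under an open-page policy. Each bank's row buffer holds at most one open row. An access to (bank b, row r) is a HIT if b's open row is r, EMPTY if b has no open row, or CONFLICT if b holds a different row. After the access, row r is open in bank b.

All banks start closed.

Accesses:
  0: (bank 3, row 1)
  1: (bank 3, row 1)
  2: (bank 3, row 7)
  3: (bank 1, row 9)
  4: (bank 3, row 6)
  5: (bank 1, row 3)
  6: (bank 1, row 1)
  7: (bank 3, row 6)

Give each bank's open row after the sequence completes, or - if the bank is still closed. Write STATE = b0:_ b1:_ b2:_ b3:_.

  [0] b3 r1: no row ⇒ E
  [1] b3 r1: had r1 ⇒ H
  [2] b3 r7: had r1 ⇒ C
  [3] b1 r9: no row ⇒ E
  [4] b3 r6: had r7 ⇒ C
  [5] b1 r3: had r9 ⇒ C
  [6] b1 r1: had r3 ⇒ C
  [7] b3 r6: had r6 ⇒ H

STATE = b0:- b1:1 b2:- b3:6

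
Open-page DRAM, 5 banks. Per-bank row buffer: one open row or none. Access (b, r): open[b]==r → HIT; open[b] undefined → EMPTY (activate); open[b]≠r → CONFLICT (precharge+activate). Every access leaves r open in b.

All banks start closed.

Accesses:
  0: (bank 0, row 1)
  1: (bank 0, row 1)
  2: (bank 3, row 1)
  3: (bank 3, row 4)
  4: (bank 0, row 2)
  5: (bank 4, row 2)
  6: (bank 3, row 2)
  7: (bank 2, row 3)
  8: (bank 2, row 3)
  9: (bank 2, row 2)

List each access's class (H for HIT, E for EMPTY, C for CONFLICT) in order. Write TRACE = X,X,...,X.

step 0: bank0 None->1 [EMPTY]
step 1: bank0 1->1 [HIT]
step 2: bank3 None->1 [EMPTY]
step 3: bank3 1->4 [CONFLICT]
step 4: bank0 1->2 [CONFLICT]
step 5: bank4 None->2 [EMPTY]
step 6: bank3 4->2 [CONFLICT]
step 7: bank2 None->3 [EMPTY]
step 8: bank2 3->3 [HIT]
step 9: bank2 3->2 [CONFLICT]

TRACE = E,H,E,C,C,E,C,E,H,C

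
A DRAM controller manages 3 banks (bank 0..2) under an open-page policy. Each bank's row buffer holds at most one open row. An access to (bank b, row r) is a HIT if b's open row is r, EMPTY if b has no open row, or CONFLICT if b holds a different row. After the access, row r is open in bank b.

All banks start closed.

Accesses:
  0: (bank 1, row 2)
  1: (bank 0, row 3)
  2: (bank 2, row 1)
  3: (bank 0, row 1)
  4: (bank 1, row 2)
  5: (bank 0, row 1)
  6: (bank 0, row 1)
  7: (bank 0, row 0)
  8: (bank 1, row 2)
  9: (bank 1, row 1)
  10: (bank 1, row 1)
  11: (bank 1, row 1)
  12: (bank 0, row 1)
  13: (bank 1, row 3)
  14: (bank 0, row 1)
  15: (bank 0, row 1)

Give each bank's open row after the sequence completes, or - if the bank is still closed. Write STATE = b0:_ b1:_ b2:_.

STATE = b0:1 b1:3 b2:1

0: bank 1 row 2 — prev None → EMPTY
1: bank 0 row 3 — prev None → EMPTY
2: bank 2 row 1 — prev None → EMPTY
3: bank 0 row 1 — prev 3 → CONFLICT
4: bank 1 row 2 — prev 2 → HIT
5: bank 0 row 1 — prev 1 → HIT
6: bank 0 row 1 — prev 1 → HIT
7: bank 0 row 0 — prev 1 → CONFLICT
8: bank 1 row 2 — prev 2 → HIT
9: bank 1 row 1 — prev 2 → CONFLICT
10: bank 1 row 1 — prev 1 → HIT
11: bank 1 row 1 — prev 1 → HIT
12: bank 0 row 1 — prev 0 → CONFLICT
13: bank 1 row 3 — prev 1 → CONFLICT
14: bank 0 row 1 — prev 1 → HIT
15: bank 0 row 1 — prev 1 → HIT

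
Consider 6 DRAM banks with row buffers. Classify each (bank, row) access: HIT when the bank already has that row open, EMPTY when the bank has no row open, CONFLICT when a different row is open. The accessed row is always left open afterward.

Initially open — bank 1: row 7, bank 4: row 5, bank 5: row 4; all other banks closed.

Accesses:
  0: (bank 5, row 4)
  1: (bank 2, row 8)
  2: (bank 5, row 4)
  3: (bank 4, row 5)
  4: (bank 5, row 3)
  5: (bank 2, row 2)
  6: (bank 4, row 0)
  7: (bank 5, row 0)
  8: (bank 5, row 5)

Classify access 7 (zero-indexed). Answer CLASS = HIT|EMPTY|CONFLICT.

CLASS = CONFLICT

  [0] b5 r4: had r4 ⇒ H
  [1] b2 r8: no row ⇒ E
  [2] b5 r4: had r4 ⇒ H
  [3] b4 r5: had r5 ⇒ H
  [4] b5 r3: had r4 ⇒ C
  [5] b2 r2: had r8 ⇒ C
  [6] b4 r0: had r5 ⇒ C
  [7] b5 r0: had r3 ⇒ C
  [8] b5 r5: had r0 ⇒ C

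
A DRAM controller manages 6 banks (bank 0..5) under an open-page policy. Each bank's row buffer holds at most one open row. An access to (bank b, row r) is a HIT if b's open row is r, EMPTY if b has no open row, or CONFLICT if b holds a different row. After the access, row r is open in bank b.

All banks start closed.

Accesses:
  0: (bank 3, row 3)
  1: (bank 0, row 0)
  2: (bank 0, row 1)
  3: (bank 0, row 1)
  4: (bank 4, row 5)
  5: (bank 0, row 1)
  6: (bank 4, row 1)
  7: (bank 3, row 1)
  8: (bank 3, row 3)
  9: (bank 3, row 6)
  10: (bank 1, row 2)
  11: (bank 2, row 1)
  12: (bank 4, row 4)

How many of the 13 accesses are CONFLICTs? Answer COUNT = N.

COUNT = 6

step 0: bank3 None->3 [EMPTY]
step 1: bank0 None->0 [EMPTY]
step 2: bank0 0->1 [CONFLICT]
step 3: bank0 1->1 [HIT]
step 4: bank4 None->5 [EMPTY]
step 5: bank0 1->1 [HIT]
step 6: bank4 5->1 [CONFLICT]
step 7: bank3 3->1 [CONFLICT]
step 8: bank3 1->3 [CONFLICT]
step 9: bank3 3->6 [CONFLICT]
step 10: bank1 None->2 [EMPTY]
step 11: bank2 None->1 [EMPTY]
step 12: bank4 1->4 [CONFLICT]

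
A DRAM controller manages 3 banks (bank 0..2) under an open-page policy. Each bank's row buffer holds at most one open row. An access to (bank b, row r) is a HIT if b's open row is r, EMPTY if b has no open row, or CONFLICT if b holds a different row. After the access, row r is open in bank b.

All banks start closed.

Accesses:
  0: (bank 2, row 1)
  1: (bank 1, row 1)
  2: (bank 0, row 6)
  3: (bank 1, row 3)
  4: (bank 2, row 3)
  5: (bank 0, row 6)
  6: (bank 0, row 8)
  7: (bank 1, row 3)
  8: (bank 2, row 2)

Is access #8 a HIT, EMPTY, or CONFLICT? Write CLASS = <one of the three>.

0: bank 2 row 1 — prev None → EMPTY
1: bank 1 row 1 — prev None → EMPTY
2: bank 0 row 6 — prev None → EMPTY
3: bank 1 row 3 — prev 1 → CONFLICT
4: bank 2 row 3 — prev 1 → CONFLICT
5: bank 0 row 6 — prev 6 → HIT
6: bank 0 row 8 — prev 6 → CONFLICT
7: bank 1 row 3 — prev 3 → HIT
8: bank 2 row 2 — prev 3 → CONFLICT

CLASS = CONFLICT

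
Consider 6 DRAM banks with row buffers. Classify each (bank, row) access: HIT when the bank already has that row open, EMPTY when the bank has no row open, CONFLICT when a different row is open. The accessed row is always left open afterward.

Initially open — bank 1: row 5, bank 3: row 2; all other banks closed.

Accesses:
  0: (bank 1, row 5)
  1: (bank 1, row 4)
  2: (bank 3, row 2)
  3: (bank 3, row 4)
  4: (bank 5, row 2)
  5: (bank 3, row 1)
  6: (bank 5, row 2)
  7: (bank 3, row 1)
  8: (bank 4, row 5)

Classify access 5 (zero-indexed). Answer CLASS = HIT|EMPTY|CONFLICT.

CLASS = CONFLICT

  [0] b1 r5: had r5 ⇒ H
  [1] b1 r4: had r5 ⇒ C
  [2] b3 r2: had r2 ⇒ H
  [3] b3 r4: had r2 ⇒ C
  [4] b5 r2: no row ⇒ E
  [5] b3 r1: had r4 ⇒ C
  [6] b5 r2: had r2 ⇒ H
  [7] b3 r1: had r1 ⇒ H
  [8] b4 r5: no row ⇒ E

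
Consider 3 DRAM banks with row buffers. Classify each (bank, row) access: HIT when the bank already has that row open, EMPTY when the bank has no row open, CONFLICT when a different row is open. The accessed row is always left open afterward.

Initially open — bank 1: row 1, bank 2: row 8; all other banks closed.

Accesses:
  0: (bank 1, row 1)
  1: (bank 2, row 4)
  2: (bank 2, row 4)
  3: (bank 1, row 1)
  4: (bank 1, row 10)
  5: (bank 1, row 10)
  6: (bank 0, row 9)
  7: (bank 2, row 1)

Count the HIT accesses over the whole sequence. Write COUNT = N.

COUNT = 4

#0 (1,1) H  (was 1)
#1 (2,4) C  (was 8)
#2 (2,4) H  (was 4)
#3 (1,1) H  (was 1)
#4 (1,10) C  (was 1)
#5 (1,10) H  (was 10)
#6 (0,9) E
#7 (2,1) C  (was 4)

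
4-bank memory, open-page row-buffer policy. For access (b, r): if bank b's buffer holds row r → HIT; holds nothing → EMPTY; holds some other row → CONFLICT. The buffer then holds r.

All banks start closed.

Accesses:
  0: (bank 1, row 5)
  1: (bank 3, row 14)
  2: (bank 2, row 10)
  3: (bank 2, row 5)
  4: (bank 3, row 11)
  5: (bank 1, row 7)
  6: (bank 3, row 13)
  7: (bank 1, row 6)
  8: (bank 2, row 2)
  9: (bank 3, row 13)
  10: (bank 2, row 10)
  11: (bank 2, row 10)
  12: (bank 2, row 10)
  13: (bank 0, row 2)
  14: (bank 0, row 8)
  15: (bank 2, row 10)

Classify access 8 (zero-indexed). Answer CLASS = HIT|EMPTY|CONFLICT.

CLASS = CONFLICT

#0 (1,5) E
#1 (3,14) E
#2 (2,10) E
#3 (2,5) C  (was 10)
#4 (3,11) C  (was 14)
#5 (1,7) C  (was 5)
#6 (3,13) C  (was 11)
#7 (1,6) C  (was 7)
#8 (2,2) C  (was 5)
#9 (3,13) H  (was 13)
#10 (2,10) C  (was 2)
#11 (2,10) H  (was 10)
#12 (2,10) H  (was 10)
#13 (0,2) E
#14 (0,8) C  (was 2)
#15 (2,10) H  (was 10)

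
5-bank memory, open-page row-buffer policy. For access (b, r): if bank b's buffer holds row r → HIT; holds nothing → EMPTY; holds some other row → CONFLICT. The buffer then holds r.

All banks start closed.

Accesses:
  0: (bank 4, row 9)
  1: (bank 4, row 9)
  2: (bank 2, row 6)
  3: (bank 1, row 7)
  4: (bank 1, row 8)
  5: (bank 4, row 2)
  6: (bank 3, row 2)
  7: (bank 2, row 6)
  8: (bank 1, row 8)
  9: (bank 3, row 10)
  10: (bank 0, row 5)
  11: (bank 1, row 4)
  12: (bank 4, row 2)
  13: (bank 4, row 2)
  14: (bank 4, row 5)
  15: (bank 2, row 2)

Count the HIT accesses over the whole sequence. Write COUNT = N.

step 0: bank4 None->9 [EMPTY]
step 1: bank4 9->9 [HIT]
step 2: bank2 None->6 [EMPTY]
step 3: bank1 None->7 [EMPTY]
step 4: bank1 7->8 [CONFLICT]
step 5: bank4 9->2 [CONFLICT]
step 6: bank3 None->2 [EMPTY]
step 7: bank2 6->6 [HIT]
step 8: bank1 8->8 [HIT]
step 9: bank3 2->10 [CONFLICT]
step 10: bank0 None->5 [EMPTY]
step 11: bank1 8->4 [CONFLICT]
step 12: bank4 2->2 [HIT]
step 13: bank4 2->2 [HIT]
step 14: bank4 2->5 [CONFLICT]
step 15: bank2 6->2 [CONFLICT]

COUNT = 5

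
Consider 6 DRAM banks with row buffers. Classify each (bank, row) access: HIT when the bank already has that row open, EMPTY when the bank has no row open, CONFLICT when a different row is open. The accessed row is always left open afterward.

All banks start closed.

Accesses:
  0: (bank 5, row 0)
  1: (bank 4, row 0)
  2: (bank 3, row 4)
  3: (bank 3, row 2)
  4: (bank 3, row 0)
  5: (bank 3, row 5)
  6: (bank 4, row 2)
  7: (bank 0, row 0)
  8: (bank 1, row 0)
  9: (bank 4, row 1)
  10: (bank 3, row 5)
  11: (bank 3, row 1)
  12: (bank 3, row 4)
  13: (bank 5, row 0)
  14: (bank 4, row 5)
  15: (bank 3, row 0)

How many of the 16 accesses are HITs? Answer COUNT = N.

  [0] b5 r0: no row ⇒ E
  [1] b4 r0: no row ⇒ E
  [2] b3 r4: no row ⇒ E
  [3] b3 r2: had r4 ⇒ C
  [4] b3 r0: had r2 ⇒ C
  [5] b3 r5: had r0 ⇒ C
  [6] b4 r2: had r0 ⇒ C
  [7] b0 r0: no row ⇒ E
  [8] b1 r0: no row ⇒ E
  [9] b4 r1: had r2 ⇒ C
  [10] b3 r5: had r5 ⇒ H
  [11] b3 r1: had r5 ⇒ C
  [12] b3 r4: had r1 ⇒ C
  [13] b5 r0: had r0 ⇒ H
  [14] b4 r5: had r1 ⇒ C
  [15] b3 r0: had r4 ⇒ C

COUNT = 2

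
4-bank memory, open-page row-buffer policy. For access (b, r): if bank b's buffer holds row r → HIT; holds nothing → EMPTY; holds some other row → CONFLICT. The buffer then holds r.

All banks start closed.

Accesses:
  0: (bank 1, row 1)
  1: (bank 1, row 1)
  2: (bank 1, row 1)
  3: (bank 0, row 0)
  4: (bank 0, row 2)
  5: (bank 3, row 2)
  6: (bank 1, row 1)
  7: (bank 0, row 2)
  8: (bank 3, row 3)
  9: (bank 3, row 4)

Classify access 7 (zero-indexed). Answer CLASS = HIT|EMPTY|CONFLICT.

CLASS = HIT

step 0: bank1 None->1 [EMPTY]
step 1: bank1 1->1 [HIT]
step 2: bank1 1->1 [HIT]
step 3: bank0 None->0 [EMPTY]
step 4: bank0 0->2 [CONFLICT]
step 5: bank3 None->2 [EMPTY]
step 6: bank1 1->1 [HIT]
step 7: bank0 2->2 [HIT]
step 8: bank3 2->3 [CONFLICT]
step 9: bank3 3->4 [CONFLICT]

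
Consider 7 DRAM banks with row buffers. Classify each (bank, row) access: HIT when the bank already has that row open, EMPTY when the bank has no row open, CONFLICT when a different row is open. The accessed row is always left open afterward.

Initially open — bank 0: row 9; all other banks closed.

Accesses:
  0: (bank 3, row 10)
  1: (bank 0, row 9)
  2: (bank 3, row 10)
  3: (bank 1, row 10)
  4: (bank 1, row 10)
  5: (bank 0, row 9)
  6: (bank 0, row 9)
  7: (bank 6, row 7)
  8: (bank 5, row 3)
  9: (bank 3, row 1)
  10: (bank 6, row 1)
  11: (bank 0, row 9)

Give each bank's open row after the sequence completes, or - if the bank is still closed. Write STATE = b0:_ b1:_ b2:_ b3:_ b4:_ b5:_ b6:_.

STATE = b0:9 b1:10 b2:- b3:1 b4:- b5:3 b6:1

0: bank 3 row 10 — prev None → EMPTY
1: bank 0 row 9 — prev 9 → HIT
2: bank 3 row 10 — prev 10 → HIT
3: bank 1 row 10 — prev None → EMPTY
4: bank 1 row 10 — prev 10 → HIT
5: bank 0 row 9 — prev 9 → HIT
6: bank 0 row 9 — prev 9 → HIT
7: bank 6 row 7 — prev None → EMPTY
8: bank 5 row 3 — prev None → EMPTY
9: bank 3 row 1 — prev 10 → CONFLICT
10: bank 6 row 1 — prev 7 → CONFLICT
11: bank 0 row 9 — prev 9 → HIT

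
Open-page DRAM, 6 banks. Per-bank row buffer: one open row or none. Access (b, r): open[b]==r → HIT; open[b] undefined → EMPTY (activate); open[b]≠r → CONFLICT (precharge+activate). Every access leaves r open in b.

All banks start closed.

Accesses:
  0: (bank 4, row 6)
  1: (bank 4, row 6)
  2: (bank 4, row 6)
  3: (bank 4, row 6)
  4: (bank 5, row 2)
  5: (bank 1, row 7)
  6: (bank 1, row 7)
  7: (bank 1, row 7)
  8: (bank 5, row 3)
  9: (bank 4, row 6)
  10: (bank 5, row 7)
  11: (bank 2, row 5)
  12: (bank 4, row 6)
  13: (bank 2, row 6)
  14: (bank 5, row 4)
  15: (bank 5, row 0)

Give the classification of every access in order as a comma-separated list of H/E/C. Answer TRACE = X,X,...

TRACE = E,H,H,H,E,E,H,H,C,H,C,E,H,C,C,C

step 0: bank4 None->6 [EMPTY]
step 1: bank4 6->6 [HIT]
step 2: bank4 6->6 [HIT]
step 3: bank4 6->6 [HIT]
step 4: bank5 None->2 [EMPTY]
step 5: bank1 None->7 [EMPTY]
step 6: bank1 7->7 [HIT]
step 7: bank1 7->7 [HIT]
step 8: bank5 2->3 [CONFLICT]
step 9: bank4 6->6 [HIT]
step 10: bank5 3->7 [CONFLICT]
step 11: bank2 None->5 [EMPTY]
step 12: bank4 6->6 [HIT]
step 13: bank2 5->6 [CONFLICT]
step 14: bank5 7->4 [CONFLICT]
step 15: bank5 4->0 [CONFLICT]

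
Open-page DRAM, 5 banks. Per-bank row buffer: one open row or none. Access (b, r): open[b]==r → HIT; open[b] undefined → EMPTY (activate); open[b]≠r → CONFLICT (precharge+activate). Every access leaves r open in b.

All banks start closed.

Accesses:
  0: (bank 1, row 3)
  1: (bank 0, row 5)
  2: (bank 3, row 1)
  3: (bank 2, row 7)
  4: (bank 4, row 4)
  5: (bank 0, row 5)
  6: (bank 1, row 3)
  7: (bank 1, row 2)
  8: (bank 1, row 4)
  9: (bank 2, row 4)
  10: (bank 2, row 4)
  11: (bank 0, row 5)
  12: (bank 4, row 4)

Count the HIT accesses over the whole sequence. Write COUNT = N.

#0 (1,3) E
#1 (0,5) E
#2 (3,1) E
#3 (2,7) E
#4 (4,4) E
#5 (0,5) H  (was 5)
#6 (1,3) H  (was 3)
#7 (1,2) C  (was 3)
#8 (1,4) C  (was 2)
#9 (2,4) C  (was 7)
#10 (2,4) H  (was 4)
#11 (0,5) H  (was 5)
#12 (4,4) H  (was 4)

COUNT = 5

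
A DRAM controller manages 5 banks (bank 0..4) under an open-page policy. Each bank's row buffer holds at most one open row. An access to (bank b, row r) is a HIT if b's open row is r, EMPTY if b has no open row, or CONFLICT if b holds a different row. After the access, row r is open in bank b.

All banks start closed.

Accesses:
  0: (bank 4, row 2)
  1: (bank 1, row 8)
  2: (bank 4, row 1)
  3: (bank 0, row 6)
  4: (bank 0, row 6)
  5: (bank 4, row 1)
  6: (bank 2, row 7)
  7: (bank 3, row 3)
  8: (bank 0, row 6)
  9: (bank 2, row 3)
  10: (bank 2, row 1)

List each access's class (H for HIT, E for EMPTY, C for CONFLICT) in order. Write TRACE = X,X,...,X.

  [0] b4 r2: no row ⇒ E
  [1] b1 r8: no row ⇒ E
  [2] b4 r1: had r2 ⇒ C
  [3] b0 r6: no row ⇒ E
  [4] b0 r6: had r6 ⇒ H
  [5] b4 r1: had r1 ⇒ H
  [6] b2 r7: no row ⇒ E
  [7] b3 r3: no row ⇒ E
  [8] b0 r6: had r6 ⇒ H
  [9] b2 r3: had r7 ⇒ C
  [10] b2 r1: had r3 ⇒ C

TRACE = E,E,C,E,H,H,E,E,H,C,C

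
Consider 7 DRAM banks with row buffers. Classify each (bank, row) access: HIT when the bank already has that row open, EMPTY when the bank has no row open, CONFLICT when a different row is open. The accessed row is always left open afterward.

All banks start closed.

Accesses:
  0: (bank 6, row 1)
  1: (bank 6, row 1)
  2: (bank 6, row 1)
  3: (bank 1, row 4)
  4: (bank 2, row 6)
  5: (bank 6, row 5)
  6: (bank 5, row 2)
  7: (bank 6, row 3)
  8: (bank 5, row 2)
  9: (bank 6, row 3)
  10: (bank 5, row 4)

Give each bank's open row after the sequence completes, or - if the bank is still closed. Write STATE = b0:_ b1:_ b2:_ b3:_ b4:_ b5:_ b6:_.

#0 (6,1) E
#1 (6,1) H  (was 1)
#2 (6,1) H  (was 1)
#3 (1,4) E
#4 (2,6) E
#5 (6,5) C  (was 1)
#6 (5,2) E
#7 (6,3) C  (was 5)
#8 (5,2) H  (was 2)
#9 (6,3) H  (was 3)
#10 (5,4) C  (was 2)

STATE = b0:- b1:4 b2:6 b3:- b4:- b5:4 b6:3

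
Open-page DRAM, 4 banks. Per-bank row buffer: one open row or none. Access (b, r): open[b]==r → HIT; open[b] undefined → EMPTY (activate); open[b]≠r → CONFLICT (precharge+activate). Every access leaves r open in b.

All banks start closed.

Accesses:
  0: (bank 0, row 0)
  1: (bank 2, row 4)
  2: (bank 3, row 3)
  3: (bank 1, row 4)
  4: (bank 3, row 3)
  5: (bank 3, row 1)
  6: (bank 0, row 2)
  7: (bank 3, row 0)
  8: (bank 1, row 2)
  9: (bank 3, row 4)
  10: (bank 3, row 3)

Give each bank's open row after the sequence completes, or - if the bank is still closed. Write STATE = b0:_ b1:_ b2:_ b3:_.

STATE = b0:2 b1:2 b2:4 b3:3

#0 (0,0) E
#1 (2,4) E
#2 (3,3) E
#3 (1,4) E
#4 (3,3) H  (was 3)
#5 (3,1) C  (was 3)
#6 (0,2) C  (was 0)
#7 (3,0) C  (was 1)
#8 (1,2) C  (was 4)
#9 (3,4) C  (was 0)
#10 (3,3) C  (was 4)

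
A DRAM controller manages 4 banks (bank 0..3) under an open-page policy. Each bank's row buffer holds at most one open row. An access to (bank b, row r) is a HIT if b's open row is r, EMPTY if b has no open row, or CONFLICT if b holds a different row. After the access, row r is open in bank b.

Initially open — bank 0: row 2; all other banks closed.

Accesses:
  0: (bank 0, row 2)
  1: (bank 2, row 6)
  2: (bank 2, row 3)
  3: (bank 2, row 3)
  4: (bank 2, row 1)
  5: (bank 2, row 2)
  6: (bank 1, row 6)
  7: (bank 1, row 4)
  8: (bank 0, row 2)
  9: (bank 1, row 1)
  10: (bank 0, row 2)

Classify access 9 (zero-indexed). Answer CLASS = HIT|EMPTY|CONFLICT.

step 0: bank0 2->2 [HIT]
step 1: bank2 None->6 [EMPTY]
step 2: bank2 6->3 [CONFLICT]
step 3: bank2 3->3 [HIT]
step 4: bank2 3->1 [CONFLICT]
step 5: bank2 1->2 [CONFLICT]
step 6: bank1 None->6 [EMPTY]
step 7: bank1 6->4 [CONFLICT]
step 8: bank0 2->2 [HIT]
step 9: bank1 4->1 [CONFLICT]
step 10: bank0 2->2 [HIT]

CLASS = CONFLICT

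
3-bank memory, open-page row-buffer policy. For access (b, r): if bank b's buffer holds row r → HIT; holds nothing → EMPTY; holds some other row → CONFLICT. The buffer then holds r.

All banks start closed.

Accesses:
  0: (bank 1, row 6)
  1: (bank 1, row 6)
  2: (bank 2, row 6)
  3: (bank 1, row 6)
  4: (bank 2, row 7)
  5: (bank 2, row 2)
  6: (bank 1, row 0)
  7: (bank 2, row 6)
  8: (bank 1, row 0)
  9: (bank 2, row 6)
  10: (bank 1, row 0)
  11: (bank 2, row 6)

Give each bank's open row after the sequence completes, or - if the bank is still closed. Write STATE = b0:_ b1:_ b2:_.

#0 (1,6) E
#1 (1,6) H  (was 6)
#2 (2,6) E
#3 (1,6) H  (was 6)
#4 (2,7) C  (was 6)
#5 (2,2) C  (was 7)
#6 (1,0) C  (was 6)
#7 (2,6) C  (was 2)
#8 (1,0) H  (was 0)
#9 (2,6) H  (was 6)
#10 (1,0) H  (was 0)
#11 (2,6) H  (was 6)

STATE = b0:- b1:0 b2:6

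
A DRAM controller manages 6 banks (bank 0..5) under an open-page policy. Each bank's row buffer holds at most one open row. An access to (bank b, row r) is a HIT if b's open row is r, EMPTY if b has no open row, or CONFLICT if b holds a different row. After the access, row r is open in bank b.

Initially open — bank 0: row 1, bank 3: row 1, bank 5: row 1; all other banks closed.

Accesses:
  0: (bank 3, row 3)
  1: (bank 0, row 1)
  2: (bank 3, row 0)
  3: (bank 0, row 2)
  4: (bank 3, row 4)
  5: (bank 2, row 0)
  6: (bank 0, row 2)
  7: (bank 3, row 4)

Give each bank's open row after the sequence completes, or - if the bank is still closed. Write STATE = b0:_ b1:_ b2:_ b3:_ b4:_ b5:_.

#0 (3,3) C  (was 1)
#1 (0,1) H  (was 1)
#2 (3,0) C  (was 3)
#3 (0,2) C  (was 1)
#4 (3,4) C  (was 0)
#5 (2,0) E
#6 (0,2) H  (was 2)
#7 (3,4) H  (was 4)

STATE = b0:2 b1:- b2:0 b3:4 b4:- b5:1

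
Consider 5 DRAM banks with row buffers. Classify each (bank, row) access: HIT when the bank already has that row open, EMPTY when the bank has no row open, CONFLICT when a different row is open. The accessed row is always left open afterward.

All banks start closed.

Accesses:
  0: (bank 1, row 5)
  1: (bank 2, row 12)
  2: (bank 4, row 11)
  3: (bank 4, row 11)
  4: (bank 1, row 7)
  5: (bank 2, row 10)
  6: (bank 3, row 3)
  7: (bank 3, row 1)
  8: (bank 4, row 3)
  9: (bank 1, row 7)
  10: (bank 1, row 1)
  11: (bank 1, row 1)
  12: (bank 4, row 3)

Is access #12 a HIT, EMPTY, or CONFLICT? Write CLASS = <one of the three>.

#0 (1,5) E
#1 (2,12) E
#2 (4,11) E
#3 (4,11) H  (was 11)
#4 (1,7) C  (was 5)
#5 (2,10) C  (was 12)
#6 (3,3) E
#7 (3,1) C  (was 3)
#8 (4,3) C  (was 11)
#9 (1,7) H  (was 7)
#10 (1,1) C  (was 7)
#11 (1,1) H  (was 1)
#12 (4,3) H  (was 3)

CLASS = HIT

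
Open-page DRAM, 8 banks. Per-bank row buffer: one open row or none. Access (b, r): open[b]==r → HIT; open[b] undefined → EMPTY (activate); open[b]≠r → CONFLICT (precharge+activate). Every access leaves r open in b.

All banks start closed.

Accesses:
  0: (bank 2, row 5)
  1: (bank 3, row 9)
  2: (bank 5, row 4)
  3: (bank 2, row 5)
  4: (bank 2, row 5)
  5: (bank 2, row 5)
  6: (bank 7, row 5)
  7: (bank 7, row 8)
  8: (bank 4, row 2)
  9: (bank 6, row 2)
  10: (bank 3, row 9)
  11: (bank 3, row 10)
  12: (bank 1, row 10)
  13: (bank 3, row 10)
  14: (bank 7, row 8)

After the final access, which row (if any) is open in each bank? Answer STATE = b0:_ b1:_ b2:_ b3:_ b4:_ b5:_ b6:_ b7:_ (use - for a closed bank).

STATE = b0:- b1:10 b2:5 b3:10 b4:2 b5:4 b6:2 b7:8

0: bank 2 row 5 — prev None → EMPTY
1: bank 3 row 9 — prev None → EMPTY
2: bank 5 row 4 — prev None → EMPTY
3: bank 2 row 5 — prev 5 → HIT
4: bank 2 row 5 — prev 5 → HIT
5: bank 2 row 5 — prev 5 → HIT
6: bank 7 row 5 — prev None → EMPTY
7: bank 7 row 8 — prev 5 → CONFLICT
8: bank 4 row 2 — prev None → EMPTY
9: bank 6 row 2 — prev None → EMPTY
10: bank 3 row 9 — prev 9 → HIT
11: bank 3 row 10 — prev 9 → CONFLICT
12: bank 1 row 10 — prev None → EMPTY
13: bank 3 row 10 — prev 10 → HIT
14: bank 7 row 8 — prev 8 → HIT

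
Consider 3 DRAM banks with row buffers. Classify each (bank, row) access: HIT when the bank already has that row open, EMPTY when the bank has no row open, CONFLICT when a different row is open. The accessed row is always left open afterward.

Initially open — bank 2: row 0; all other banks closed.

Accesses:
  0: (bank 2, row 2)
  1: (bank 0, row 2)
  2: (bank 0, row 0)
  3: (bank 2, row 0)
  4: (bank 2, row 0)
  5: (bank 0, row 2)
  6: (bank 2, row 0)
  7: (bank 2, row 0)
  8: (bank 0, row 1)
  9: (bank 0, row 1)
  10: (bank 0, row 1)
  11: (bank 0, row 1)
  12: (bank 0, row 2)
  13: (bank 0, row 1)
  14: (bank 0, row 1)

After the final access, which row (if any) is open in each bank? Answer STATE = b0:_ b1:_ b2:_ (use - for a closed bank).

STATE = b0:1 b1:- b2:0

  [0] b2 r2: had r0 ⇒ C
  [1] b0 r2: no row ⇒ E
  [2] b0 r0: had r2 ⇒ C
  [3] b2 r0: had r2 ⇒ C
  [4] b2 r0: had r0 ⇒ H
  [5] b0 r2: had r0 ⇒ C
  [6] b2 r0: had r0 ⇒ H
  [7] b2 r0: had r0 ⇒ H
  [8] b0 r1: had r2 ⇒ C
  [9] b0 r1: had r1 ⇒ H
  [10] b0 r1: had r1 ⇒ H
  [11] b0 r1: had r1 ⇒ H
  [12] b0 r2: had r1 ⇒ C
  [13] b0 r1: had r2 ⇒ C
  [14] b0 r1: had r1 ⇒ H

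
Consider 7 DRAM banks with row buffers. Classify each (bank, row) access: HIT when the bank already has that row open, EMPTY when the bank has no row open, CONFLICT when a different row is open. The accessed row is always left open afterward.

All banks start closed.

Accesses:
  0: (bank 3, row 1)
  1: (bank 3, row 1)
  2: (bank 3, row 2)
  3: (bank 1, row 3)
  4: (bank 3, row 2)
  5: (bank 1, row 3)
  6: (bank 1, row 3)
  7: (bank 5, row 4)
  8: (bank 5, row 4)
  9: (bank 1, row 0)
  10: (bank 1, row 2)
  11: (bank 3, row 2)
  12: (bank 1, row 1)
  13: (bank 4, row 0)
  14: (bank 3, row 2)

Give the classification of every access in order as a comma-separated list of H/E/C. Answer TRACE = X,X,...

TRACE = E,H,C,E,H,H,H,E,H,C,C,H,C,E,H

step 0: bank3 None->1 [EMPTY]
step 1: bank3 1->1 [HIT]
step 2: bank3 1->2 [CONFLICT]
step 3: bank1 None->3 [EMPTY]
step 4: bank3 2->2 [HIT]
step 5: bank1 3->3 [HIT]
step 6: bank1 3->3 [HIT]
step 7: bank5 None->4 [EMPTY]
step 8: bank5 4->4 [HIT]
step 9: bank1 3->0 [CONFLICT]
step 10: bank1 0->2 [CONFLICT]
step 11: bank3 2->2 [HIT]
step 12: bank1 2->1 [CONFLICT]
step 13: bank4 None->0 [EMPTY]
step 14: bank3 2->2 [HIT]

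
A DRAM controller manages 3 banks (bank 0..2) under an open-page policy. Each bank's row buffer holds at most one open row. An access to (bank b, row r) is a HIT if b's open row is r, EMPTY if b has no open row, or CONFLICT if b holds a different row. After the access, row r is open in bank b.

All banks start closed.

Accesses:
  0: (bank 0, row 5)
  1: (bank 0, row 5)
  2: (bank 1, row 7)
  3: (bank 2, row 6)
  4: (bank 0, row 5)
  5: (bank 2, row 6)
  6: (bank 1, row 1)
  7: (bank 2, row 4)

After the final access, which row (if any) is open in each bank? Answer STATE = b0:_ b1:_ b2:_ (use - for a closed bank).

STATE = b0:5 b1:1 b2:4

#0 (0,5) E
#1 (0,5) H  (was 5)
#2 (1,7) E
#3 (2,6) E
#4 (0,5) H  (was 5)
#5 (2,6) H  (was 6)
#6 (1,1) C  (was 7)
#7 (2,4) C  (was 6)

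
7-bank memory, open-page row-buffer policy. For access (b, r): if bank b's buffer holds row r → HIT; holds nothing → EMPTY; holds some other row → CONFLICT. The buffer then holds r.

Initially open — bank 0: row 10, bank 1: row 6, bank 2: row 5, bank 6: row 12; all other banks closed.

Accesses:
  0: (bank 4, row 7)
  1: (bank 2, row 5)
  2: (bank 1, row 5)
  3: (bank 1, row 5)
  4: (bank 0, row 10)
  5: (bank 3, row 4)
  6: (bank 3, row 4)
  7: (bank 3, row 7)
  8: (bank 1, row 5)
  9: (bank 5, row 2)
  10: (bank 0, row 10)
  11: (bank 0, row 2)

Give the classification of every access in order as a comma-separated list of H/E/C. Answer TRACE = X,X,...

0: bank 4 row 7 — prev None → EMPTY
1: bank 2 row 5 — prev 5 → HIT
2: bank 1 row 5 — prev 6 → CONFLICT
3: bank 1 row 5 — prev 5 → HIT
4: bank 0 row 10 — prev 10 → HIT
5: bank 3 row 4 — prev None → EMPTY
6: bank 3 row 4 — prev 4 → HIT
7: bank 3 row 7 — prev 4 → CONFLICT
8: bank 1 row 5 — prev 5 → HIT
9: bank 5 row 2 — prev None → EMPTY
10: bank 0 row 10 — prev 10 → HIT
11: bank 0 row 2 — prev 10 → CONFLICT

TRACE = E,H,C,H,H,E,H,C,H,E,H,C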